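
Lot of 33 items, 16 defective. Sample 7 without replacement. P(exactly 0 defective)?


Hypergeometric: C(16,0)×C(17,7)/C(33,7)
= 1×19448/4272048 = 221/48546

P(X=0) = 221/48546 ≈ 0.46%


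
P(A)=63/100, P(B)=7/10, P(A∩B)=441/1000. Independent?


P(A)×P(B) = 441/1000
P(A∩B) = 441/1000
Equal ✓ → Independent

Yes, independent


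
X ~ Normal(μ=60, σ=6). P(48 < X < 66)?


z₁=(48-60)/6=-2.0, z₂=(66-60)/6=1.0
P = Φ(1.0) - Φ(-2.0) = 0.841345 - 0.022750 = 0.818595 ≈ 0.8186

P(48 < X < 66) ≈ 0.8186


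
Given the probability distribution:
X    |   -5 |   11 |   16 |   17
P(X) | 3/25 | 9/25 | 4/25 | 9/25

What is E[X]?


E[X] = Σ x·P(X=x)
= (-5)×(3/25) + (11)×(9/25) + (16)×(4/25) + (17)×(9/25)
= 301/25

E[X] = 301/25


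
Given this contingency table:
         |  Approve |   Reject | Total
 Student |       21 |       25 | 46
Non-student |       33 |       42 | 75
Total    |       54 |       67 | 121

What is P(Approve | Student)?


P(Approve | Student) = 21/(21+25) = 21/46

P(Approve|Student) = 21/46 ≈ 45.65%


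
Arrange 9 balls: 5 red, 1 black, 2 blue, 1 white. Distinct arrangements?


9!/(5!×1!×2!×1!) = 1512

1512


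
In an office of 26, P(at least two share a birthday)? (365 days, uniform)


P(all different) = Π(365-i)/365 for i=0..25
= 0.401759
P(match) = 1 - 0.401759 = 0.598241

P ≈ 0.5982 ≈ 59.82%


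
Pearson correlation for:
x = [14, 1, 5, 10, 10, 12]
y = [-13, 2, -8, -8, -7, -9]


n=6, Σx=52, Σy=-43, Σxy=-478, Σx²=566, Σy²=431
r = (6×(-478) - 52×(-43))/√((6×566 - 52²)(6×431 - (-43)²))
= -632/√(692×737) = -632/√510004 ≈ -632/714.1456 ≈ -0.8850

r ≈ -0.8850


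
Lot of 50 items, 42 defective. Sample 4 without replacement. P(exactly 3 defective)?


Hypergeometric: C(42,3)×C(8,1)/C(50,4)
= 11480×8/230300 = 656/1645

P(X=3) = 656/1645 ≈ 39.88%


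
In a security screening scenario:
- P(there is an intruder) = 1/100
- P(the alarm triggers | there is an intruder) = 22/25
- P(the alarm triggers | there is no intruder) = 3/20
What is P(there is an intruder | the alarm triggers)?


Using Bayes' theorem:
P(A|B) = P(B|A)·P(A) / P(B)

P(the alarm triggers) = 22/25 × 1/100 + 3/20 × 99/100
= 11/1250 + 297/2000 = 1573/10000

P(there is an intruder|the alarm triggers) = (11/1250) / (1573/10000) = 8/143

P(there is an intruder|the alarm triggers) = 8/143 ≈ 5.59%


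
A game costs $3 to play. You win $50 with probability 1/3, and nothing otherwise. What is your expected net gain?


E[gain] = (50-3)×1/3 + (-3)×2/3
= 47/3 - 2 = 41/3

Expected net gain = $41/3 ≈ $13.67


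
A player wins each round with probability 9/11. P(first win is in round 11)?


Geometric: P(X=11) = (1-p)^(k-1)×p = (2/11)^10×9/11 = 9216/285311670611

P(X=11) = 9216/285311670611 ≈ 0.00%


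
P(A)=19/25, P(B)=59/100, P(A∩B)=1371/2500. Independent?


P(A)×P(B) = 1121/2500
P(A∩B) = 1371/2500
Not equal → NOT independent

No, not independent


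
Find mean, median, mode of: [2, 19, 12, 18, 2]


Sorted: [2, 2, 12, 18, 19]
Mean = 53/5
Median = 12
Freq: {2: 2, 19: 1, 12: 1, 18: 1}
Mode: [2]

Mean=53/5, Median=12, Mode=2


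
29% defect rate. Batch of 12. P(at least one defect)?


P(all good) = (71/100)^12 = 16409682740640811134241/1000000000000000000000000
P(≥1 defect) = 983590317259359188865759/1000000000000000000000000

P = 983590317259359188865759/1000000000000000000000000 ≈ 98.36%


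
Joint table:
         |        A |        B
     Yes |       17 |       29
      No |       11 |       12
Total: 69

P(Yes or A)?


P(Yes∨A) = P(Yes) + P(A) - P(Yes∧A)
= (46 + 28 - 17)/69 = 57/69 = 19/23

P = 19/23 ≈ 82.61%


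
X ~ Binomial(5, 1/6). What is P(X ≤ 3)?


P(X ≤ 3) = Σ P(X=i) for i=0..3
P(X=0) = 3125/7776
P(X=1) = 3125/7776
P(X=2) = 625/3888
P(X=3) = 125/3888
Sum = 3875/3888

P(X ≤ 3) = 3875/3888 ≈ 99.67%


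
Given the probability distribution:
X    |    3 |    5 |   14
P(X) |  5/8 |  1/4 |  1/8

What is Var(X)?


E[X] = 39/8
E[X²] = 291/8
Var(X) = E[X²] - (E[X])² = 291/8 - 1521/64 = 807/64

Var(X) = 807/64 ≈ 12.6094


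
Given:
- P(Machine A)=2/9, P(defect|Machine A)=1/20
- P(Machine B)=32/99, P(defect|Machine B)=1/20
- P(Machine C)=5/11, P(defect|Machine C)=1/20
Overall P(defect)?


P(B) = Σ P(B|Aᵢ)×P(Aᵢ)
  1/20×2/9 = 1/90
  1/20×32/99 = 8/495
  1/20×5/11 = 1/44
Sum = 1/20

P(defect) = 1/20 ≈ 5.00%


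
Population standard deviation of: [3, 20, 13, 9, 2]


Mean = 47/5
  (3-47/5)²=1024/25
  (20-47/5)²=2809/25
  (13-47/5)²=324/25
  (9-47/5)²=4/25
  (2-47/5)²=1369/25
Σ(x-μ)² = 1106/5
σ² = (1106/5)/5 = 1106/25

σ = √(1106/25) ≈ 6.6513


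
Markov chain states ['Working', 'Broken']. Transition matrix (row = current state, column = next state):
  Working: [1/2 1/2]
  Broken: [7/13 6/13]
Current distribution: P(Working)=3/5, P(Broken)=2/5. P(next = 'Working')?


P(next=Working) = Σᵢ P(now=i)×P(i→Working)
= 3/5×1/2 + 2/5×7/13
= 3/10 + 14/65 = 67/130

P = 67/130 ≈ 0.5154


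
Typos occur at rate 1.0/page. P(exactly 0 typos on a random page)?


Poisson(λ=1.0): P(X=0) = e^(-λ)×λ^k/k!
= e^(-1.0) × 1.0^0 / 0!
≈ 0.3678794412 × 1 / 1 ≈ 0.367879

P(X=0) ≈ 0.367879 ≈ 36.79%


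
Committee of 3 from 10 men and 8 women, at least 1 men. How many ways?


Count by #men:
  1M,2W: C(10,1)×C(8,2)=280
  2M,1W: C(10,2)×C(8,1)=360
  3M,0W: C(10,3)×C(8,0)=120
Total = 760

760


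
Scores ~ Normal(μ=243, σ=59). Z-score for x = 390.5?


z = (x - μ)/σ = (390.5 - 243)/59 = 2.5

z = 2.5


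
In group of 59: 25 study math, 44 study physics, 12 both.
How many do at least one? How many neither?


|A∪B| = 25+44-12 = 57
Neither = 59-57 = 2

At least one: 57; Neither: 2


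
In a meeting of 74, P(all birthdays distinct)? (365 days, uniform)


P(all different) = Π(365-i)/365 for i=0..73
= (365/365)×(364/365)×...×(292/365)
= 0.000351

P ≈ 0.0004 ≈ 0.04%


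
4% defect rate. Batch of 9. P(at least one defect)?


P(all good) = (24/25)^9 = 2641807540224/3814697265625
P(≥1 defect) = 1172889725401/3814697265625

P = 1172889725401/3814697265625 ≈ 30.75%


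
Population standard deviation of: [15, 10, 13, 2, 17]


Mean = 57/5
  (15-57/5)²=324/25
  (10-57/5)²=49/25
  (13-57/5)²=64/25
  (2-57/5)²=2209/25
  (17-57/5)²=784/25
Σ(x-μ)² = 686/5
σ² = (686/5)/5 = 686/25

σ = √(686/25) ≈ 5.2383


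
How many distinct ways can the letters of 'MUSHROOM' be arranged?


Letters: 8, freq: {'M': 2, 'U': 1, 'S': 1, 'H': 1, 'R': 1, 'O': 2}
8!/(2!×1!×1!×1!×1!×2!) = 40320/4 = 10080

10080


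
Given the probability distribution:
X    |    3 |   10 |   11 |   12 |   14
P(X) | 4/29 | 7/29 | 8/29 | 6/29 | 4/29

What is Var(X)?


E[X] = 298/29
E[X²] = 3352/29
Var(X) = E[X²] - (E[X])² = 3352/29 - 88804/841 = 8404/841

Var(X) = 8404/841 ≈ 9.9929


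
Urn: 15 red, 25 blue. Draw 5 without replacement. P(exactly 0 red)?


Hypergeometric: C(15,0)×C(25,5)/C(40,5)
= 1×53130/658008 = 8855/109668

P(X=0) = 8855/109668 ≈ 8.07%


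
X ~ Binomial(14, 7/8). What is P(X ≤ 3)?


P(X ≤ 3) = Σ P(X=i) for i=0..3
P(X=0) = 1/4398046511104
P(X=1) = 49/2199023255552
P(X=2) = 4459/4398046511104
P(X=3) = 31213/1099511627776
Sum = 64705/2199023255552

P(X ≤ 3) = 64705/2199023255552 ≈ 0.00%


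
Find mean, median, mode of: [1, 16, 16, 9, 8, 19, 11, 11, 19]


Sorted: [1, 8, 9, 11, 11, 16, 16, 19, 19]
Mean = 110/9
Median = 11
Freq: {1: 1, 16: 2, 9: 1, 8: 1, 19: 2, 11: 2}
Mode: [11, 16, 19]

Mean=110/9, Median=11, Mode=[11, 16, 19]


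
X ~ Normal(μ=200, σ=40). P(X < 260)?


z = (260-200)/40 = 1.5
P(Z < 1.5) = 0.9332

P(X < 260) ≈ 0.9332


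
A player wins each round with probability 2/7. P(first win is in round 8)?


Geometric: P(X=8) = (1-p)^(k-1)×p = (5/7)^7×2/7 = 156250/5764801

P(X=8) = 156250/5764801 ≈ 2.71%


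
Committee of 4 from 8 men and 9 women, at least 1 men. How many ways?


Count by #men:
  1M,3W: C(8,1)×C(9,3)=672
  2M,2W: C(8,2)×C(9,2)=1008
  3M,1W: C(8,3)×C(9,1)=504
  4M,0W: C(8,4)×C(9,0)=70
Total = 2254

2254


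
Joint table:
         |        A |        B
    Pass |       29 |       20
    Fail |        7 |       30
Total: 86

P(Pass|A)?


P(Pass|A) = 29/(29+7) = 29/36

P = 29/36 ≈ 80.56%


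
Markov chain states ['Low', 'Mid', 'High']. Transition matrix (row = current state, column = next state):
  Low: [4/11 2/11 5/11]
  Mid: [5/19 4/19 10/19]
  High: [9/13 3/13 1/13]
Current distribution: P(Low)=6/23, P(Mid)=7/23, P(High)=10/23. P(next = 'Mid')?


P(next=Mid) = Σᵢ P(now=i)×P(i→Mid)
= 6/23×2/11 + 7/23×4/19 + 10/23×3/13
= 12/253 + 28/437 + 30/299 = 13238/62491

P = 13238/62491 ≈ 0.2118


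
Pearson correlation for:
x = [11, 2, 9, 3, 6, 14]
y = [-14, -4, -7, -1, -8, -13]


n=6, Σx=45, Σy=-47, Σxy=-458, Σx²=447, Σy²=495
r = (6×(-458) - 45×(-47))/√((6×447 - 45²)(6×495 - (-47)²))
= -633/√(657×761) = -633/√499977 ≈ -633/707.0905 ≈ -0.8952

r ≈ -0.8952


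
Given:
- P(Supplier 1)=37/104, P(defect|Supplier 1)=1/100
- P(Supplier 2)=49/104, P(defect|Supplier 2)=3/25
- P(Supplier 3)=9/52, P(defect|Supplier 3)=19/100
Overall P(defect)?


P(B) = Σ P(B|Aᵢ)×P(Aᵢ)
  1/100×37/104 = 37/10400
  3/25×49/104 = 147/2600
  19/100×9/52 = 171/5200
Sum = 967/10400

P(defect) = 967/10400 ≈ 9.30%


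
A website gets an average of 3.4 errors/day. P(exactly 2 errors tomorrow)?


Poisson(λ=3.4): P(X=2) = e^(-λ)×λ^k/k!
= e^(-3.4) × 3.4^2 / 2!
≈ 0.03337326996 × 11.56 / 2 ≈ 0.192898

P(X=2) ≈ 0.192898 ≈ 19.29%


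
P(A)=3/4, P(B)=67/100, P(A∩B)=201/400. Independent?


P(A)×P(B) = 201/400
P(A∩B) = 201/400
Equal ✓ → Independent

Yes, independent


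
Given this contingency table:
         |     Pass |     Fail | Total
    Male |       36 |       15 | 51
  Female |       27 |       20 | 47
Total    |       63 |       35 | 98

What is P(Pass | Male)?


P(Pass | Male) = 36/(36+15) = 36/51 = 12/17

P(Pass|Male) = 12/17 ≈ 70.59%


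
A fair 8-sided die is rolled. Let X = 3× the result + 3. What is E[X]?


E[die] = (1+8)/2 = 9/2
E[X] = 3×9/2 + 3 = 33/2

E[X] = 33/2


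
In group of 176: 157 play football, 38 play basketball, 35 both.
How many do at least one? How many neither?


|A∪B| = 157+38-35 = 160
Neither = 176-160 = 16

At least one: 160; Neither: 16


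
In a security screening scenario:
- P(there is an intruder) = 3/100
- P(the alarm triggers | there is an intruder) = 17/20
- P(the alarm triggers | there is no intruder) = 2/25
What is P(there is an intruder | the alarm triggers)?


Using Bayes' theorem:
P(A|B) = P(B|A)·P(A) / P(B)

P(the alarm triggers) = 17/20 × 3/100 + 2/25 × 97/100
= 51/2000 + 97/1250 = 1031/10000

P(there is an intruder|the alarm triggers) = (51/2000) / (1031/10000) = 255/1031

P(there is an intruder|the alarm triggers) = 255/1031 ≈ 24.73%


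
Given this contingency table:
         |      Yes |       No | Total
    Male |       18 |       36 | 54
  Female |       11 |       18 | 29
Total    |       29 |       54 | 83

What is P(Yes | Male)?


P(Yes | Male) = 18/(18+36) = 18/54 = 1/3

P(Yes|Male) = 1/3 ≈ 33.33%


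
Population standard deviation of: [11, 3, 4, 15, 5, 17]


Mean = 55/6
  (11-55/6)²=121/36
  (3-55/6)²=1369/36
  (4-55/6)²=961/36
  (15-55/6)²=1225/36
  (5-55/6)²=625/36
  (17-55/6)²=2209/36
Σ(x-μ)² = 1085/6
σ² = (1085/6)/6 = 1085/36

σ = √(1085/36) ≈ 5.4899


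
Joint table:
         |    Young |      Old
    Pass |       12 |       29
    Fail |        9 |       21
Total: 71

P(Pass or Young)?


P(Pass∨Young) = P(Pass) + P(Young) - P(Pass∧Young)
= (41 + 21 - 12)/71 = 50/71

P = 50/71 ≈ 70.42%


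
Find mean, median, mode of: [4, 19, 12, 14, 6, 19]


Sorted: [4, 6, 12, 14, 19, 19]
Mean = 74/6 = 37/3
Median = 13
Freq: {4: 1, 19: 2, 12: 1, 14: 1, 6: 1}
Mode: [19]

Mean=37/3, Median=13, Mode=19


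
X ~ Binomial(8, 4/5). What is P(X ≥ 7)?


P(X ≥ 7) = Σ P(X=i) for i=7..8
P(X=7) = 131072/390625
P(X=8) = 65536/390625
Sum = 196608/390625

P(X ≥ 7) = 196608/390625 ≈ 50.33%


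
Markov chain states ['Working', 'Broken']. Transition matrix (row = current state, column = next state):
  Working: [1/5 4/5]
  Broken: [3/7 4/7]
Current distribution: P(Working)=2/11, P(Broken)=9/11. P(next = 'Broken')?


P(next=Broken) = Σᵢ P(now=i)×P(i→Broken)
= 2/11×4/5 + 9/11×4/7
= 8/55 + 36/77 = 236/385

P = 236/385 ≈ 0.6130


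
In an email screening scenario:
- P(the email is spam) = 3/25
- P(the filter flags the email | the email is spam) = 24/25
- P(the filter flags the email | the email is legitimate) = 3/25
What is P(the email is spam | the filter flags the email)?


Using Bayes' theorem:
P(A|B) = P(B|A)·P(A) / P(B)

P(the filter flags the email) = 24/25 × 3/25 + 3/25 × 22/25
= 72/625 + 66/625 = 138/625

P(the email is spam|the filter flags the email) = (72/625) / (138/625) = 12/23

P(the email is spam|the filter flags the email) = 12/23 ≈ 52.17%


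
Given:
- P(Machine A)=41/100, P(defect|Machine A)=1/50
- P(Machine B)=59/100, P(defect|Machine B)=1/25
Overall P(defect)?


P(B) = Σ P(B|Aᵢ)×P(Aᵢ)
  1/50×41/100 = 41/5000
  1/25×59/100 = 59/2500
Sum = 159/5000

P(defect) = 159/5000 ≈ 3.18%


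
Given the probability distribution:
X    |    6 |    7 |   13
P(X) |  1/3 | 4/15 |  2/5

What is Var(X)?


E[X] = 136/15
E[X²] = 278/3
Var(X) = E[X²] - (E[X])² = 278/3 - 18496/225 = 2354/225

Var(X) = 2354/225 ≈ 10.4622


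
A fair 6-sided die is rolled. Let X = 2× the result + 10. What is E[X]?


E[die] = (1+6)/2 = 7/2
E[X] = 2×7/2 + 10 = 17

E[X] = 17


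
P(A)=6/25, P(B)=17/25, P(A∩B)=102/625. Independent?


P(A)×P(B) = 102/625
P(A∩B) = 102/625
Equal ✓ → Independent

Yes, independent


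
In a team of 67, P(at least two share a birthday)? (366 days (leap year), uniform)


P(all different) = Π(366-i)/366 for i=0..66
= 0.001590
P(match) = 1 - 0.001590 = 0.998410

P ≈ 0.9984 ≈ 99.84%


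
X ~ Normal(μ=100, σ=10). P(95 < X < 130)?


z₁=(95-100)/10=-0.5, z₂=(130-100)/10=3.0
P = Φ(3.0) - Φ(-0.5) = 0.998650 - 0.308538 = 0.690112 ≈ 0.6901

P(95 < X < 130) ≈ 0.6901


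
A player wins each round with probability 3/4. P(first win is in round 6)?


Geometric: P(X=6) = (1-p)^(k-1)×p = (1/4)^5×3/4 = 3/4096

P(X=6) = 3/4096 ≈ 0.07%


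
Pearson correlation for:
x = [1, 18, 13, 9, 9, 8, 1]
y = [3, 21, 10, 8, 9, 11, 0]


n=7, Σx=59, Σy=62, Σxy=752, Σx²=721, Σy²=816
r = (7×752 - 59×62)/√((7×721 - 59²)(7×816 - 62²))
= 1606/√(1566×1868) = 1606/√2925288 ≈ 1606/1710.3473 ≈ 0.9390

r ≈ 0.9390


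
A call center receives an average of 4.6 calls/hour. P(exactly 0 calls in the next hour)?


Poisson(λ=4.6): P(X=0) = e^(-λ)×λ^k/k!
= e^(-4.6) × 4.6^0 / 0!
≈ 0.01005183574 × 1 / 1 ≈ 0.010052

P(X=0) ≈ 0.010052 ≈ 1.01%


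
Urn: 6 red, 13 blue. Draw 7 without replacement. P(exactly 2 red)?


Hypergeometric: C(6,2)×C(13,5)/C(19,7)
= 15×1287/50388 = 495/1292

P(X=2) = 495/1292 ≈ 38.31%


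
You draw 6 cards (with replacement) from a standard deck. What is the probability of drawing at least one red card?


P(not a red card) = 26/52 = 1/2
P(none in 6 draws) = (1/2)^6 = 1/64
P(≥1 red card) = 1 - 1/64 = 63/64

P = 63/64 ≈ 98.44%


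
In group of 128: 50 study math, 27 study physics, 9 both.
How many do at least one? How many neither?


|A∪B| = 50+27-9 = 68
Neither = 128-68 = 60

At least one: 68; Neither: 60


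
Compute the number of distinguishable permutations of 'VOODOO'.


Letters: 6, freq: {'V': 1, 'O': 4, 'D': 1}
6!/(1!×4!×1!) = 720/24 = 30

30


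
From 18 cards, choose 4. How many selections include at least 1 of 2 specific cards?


Complement: C(18,4) - C(16,4) = 3060 - 1820 = 1240

1240


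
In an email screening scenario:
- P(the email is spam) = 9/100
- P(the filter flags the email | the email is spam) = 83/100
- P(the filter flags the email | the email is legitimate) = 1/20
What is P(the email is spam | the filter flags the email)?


Using Bayes' theorem:
P(A|B) = P(B|A)·P(A) / P(B)

P(the filter flags the email) = 83/100 × 9/100 + 1/20 × 91/100
= 747/10000 + 91/2000 = 601/5000

P(the email is spam|the filter flags the email) = (747/10000) / (601/5000) = 747/1202

P(the email is spam|the filter flags the email) = 747/1202 ≈ 62.15%


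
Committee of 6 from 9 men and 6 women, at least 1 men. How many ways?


Count by #men:
  1M,5W: C(9,1)×C(6,5)=54
  2M,4W: C(9,2)×C(6,4)=540
  3M,3W: C(9,3)×C(6,3)=1680
  4M,2W: C(9,4)×C(6,2)=1890
  5M,1W: C(9,5)×C(6,1)=756
  6M,0W: C(9,6)×C(6,0)=84
Total = 5004

5004


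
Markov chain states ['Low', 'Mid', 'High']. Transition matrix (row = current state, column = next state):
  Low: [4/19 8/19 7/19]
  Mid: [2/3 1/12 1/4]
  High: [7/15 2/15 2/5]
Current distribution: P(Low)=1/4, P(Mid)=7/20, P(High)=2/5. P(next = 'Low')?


P(next=Low) = Σᵢ P(now=i)×P(i→Low)
= 1/4×4/19 + 7/20×2/3 + 2/5×7/15
= 1/19 + 7/30 + 14/75 = 449/950

P = 449/950 ≈ 0.4726


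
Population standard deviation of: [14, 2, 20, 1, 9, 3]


Mean = 49/6
  (14-49/6)²=1225/36
  (2-49/6)²=1369/36
  (20-49/6)²=5041/36
  (1-49/6)²=1849/36
  (9-49/6)²=25/36
  (3-49/6)²=961/36
Σ(x-μ)² = 1745/6
σ² = (1745/6)/6 = 1745/36

σ = √(1745/36) ≈ 6.9622


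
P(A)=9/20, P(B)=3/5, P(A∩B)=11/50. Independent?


P(A)×P(B) = 27/100
P(A∩B) = 11/50
Not equal → NOT independent

No, not independent


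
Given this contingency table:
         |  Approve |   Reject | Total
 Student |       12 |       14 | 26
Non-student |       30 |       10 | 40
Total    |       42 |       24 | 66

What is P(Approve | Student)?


P(Approve | Student) = 12/(12+14) = 12/26 = 6/13

P(Approve|Student) = 6/13 ≈ 46.15%


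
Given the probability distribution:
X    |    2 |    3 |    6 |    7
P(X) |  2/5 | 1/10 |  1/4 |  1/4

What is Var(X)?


E[X] = 87/20
E[X²] = 95/4
Var(X) = E[X²] - (E[X])² = 95/4 - 7569/400 = 1931/400

Var(X) = 1931/400 ≈ 4.8275


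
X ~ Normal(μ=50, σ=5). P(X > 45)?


z = (45-50)/5 = -1.0
P(X > 45) = 1 - P(Z ≤ -1.0) = 1 - 0.1587 = 0.8413

P(X > 45) ≈ 0.8413


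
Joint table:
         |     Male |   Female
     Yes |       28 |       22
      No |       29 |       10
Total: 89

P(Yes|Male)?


P(Yes|Male) = 28/(28+29) = 28/57

P = 28/57 ≈ 49.12%


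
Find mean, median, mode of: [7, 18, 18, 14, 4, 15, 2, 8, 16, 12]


Sorted: [2, 4, 7, 8, 12, 14, 15, 16, 18, 18]
Mean = 114/10 = 57/5
Median = 13
Freq: {7: 1, 18: 2, 14: 1, 4: 1, 15: 1, 2: 1, 8: 1, 16: 1, 12: 1}
Mode: [18]

Mean=57/5, Median=13, Mode=18


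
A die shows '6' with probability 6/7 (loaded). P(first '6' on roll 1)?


Geometric: P(X=1) = (1-p)^(k-1)×p = (1/7)^0×6/7 = 6/7

P(X=1) = 6/7 ≈ 85.71%


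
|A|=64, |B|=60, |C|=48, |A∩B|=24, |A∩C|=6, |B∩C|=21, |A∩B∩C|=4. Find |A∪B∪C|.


|A∪B∪C| = 64+60+48-24-6-21+4 = 125

|A∪B∪C| = 125


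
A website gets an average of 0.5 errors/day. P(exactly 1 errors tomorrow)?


Poisson(λ=0.5): P(X=1) = e^(-λ)×λ^k/k!
= e^(-0.5) × 0.5^1 / 1!
≈ 0.6065306597 × 0.5 / 1 ≈ 0.303265

P(X=1) ≈ 0.303265 ≈ 30.33%


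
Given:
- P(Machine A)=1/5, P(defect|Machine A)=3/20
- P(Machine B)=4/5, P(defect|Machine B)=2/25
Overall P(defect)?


P(B) = Σ P(B|Aᵢ)×P(Aᵢ)
  3/20×1/5 = 3/100
  2/25×4/5 = 8/125
Sum = 47/500

P(defect) = 47/500 ≈ 9.40%


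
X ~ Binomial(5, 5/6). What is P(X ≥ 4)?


P(X ≥ 4) = Σ P(X=i) for i=4..5
P(X=4) = 3125/7776
P(X=5) = 3125/7776
Sum = 3125/3888

P(X ≥ 4) = 3125/3888 ≈ 80.38%


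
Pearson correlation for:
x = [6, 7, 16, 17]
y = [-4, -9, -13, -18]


n=4, Σx=46, Σy=-44, Σxy=-601, Σx²=630, Σy²=590
r = (4×(-601) - 46×(-44))/√((4×630 - 46²)(4×590 - (-44)²))
= -380/√(404×424) = -380/√171296 ≈ -380/413.8792 ≈ -0.9181

r ≈ -0.9181


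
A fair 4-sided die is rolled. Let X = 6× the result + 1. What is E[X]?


E[die] = (1+4)/2 = 5/2
E[X] = 6×5/2 + 1 = 16

E[X] = 16


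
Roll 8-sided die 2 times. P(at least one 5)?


P(no 5)^2 = (7/8)^2 = 49/64
P(≥1) = 1 - 49/64 = 15/64

P = 15/64 ≈ 23.44%


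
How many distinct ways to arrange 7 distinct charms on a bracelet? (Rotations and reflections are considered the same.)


Free circular arrangements: rotations and reflections both identified.
(n-1)!/2 = 6!/2 = 720/2 = 360

360


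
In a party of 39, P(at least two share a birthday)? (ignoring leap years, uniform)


P(all different) = Π(365-i)/365 for i=0..38
= 0.121780
P(match) = 1 - 0.121780 = 0.878220

P ≈ 0.8782 ≈ 87.82%


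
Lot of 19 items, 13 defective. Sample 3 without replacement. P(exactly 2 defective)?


Hypergeometric: C(13,2)×C(6,1)/C(19,3)
= 78×6/969 = 156/323

P(X=2) = 156/323 ≈ 48.30%


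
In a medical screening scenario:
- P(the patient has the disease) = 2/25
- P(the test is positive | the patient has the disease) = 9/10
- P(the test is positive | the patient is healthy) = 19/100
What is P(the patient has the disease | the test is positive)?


Using Bayes' theorem:
P(A|B) = P(B|A)·P(A) / P(B)

P(the test is positive) = 9/10 × 2/25 + 19/100 × 23/25
= 9/125 + 437/2500 = 617/2500

P(the patient has the disease|the test is positive) = (9/125) / (617/2500) = 180/617

P(the patient has the disease|the test is positive) = 180/617 ≈ 29.17%


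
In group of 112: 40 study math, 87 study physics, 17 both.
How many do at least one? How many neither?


|A∪B| = 40+87-17 = 110
Neither = 112-110 = 2

At least one: 110; Neither: 2


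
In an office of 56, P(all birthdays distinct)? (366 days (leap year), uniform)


P(all different) = Π(366-i)/366 for i=0..55
= (366/366)×(365/366)×...×(311/366)
= 0.011818

P ≈ 0.0118 ≈ 1.18%


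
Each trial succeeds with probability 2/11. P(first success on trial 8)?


Geometric: P(X=8) = (1-p)^(k-1)×p = (9/11)^7×2/11 = 9565938/214358881

P(X=8) = 9565938/214358881 ≈ 4.46%


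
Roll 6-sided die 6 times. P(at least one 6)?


P(no 6)^6 = (5/6)^6 = 15625/46656
P(≥1) = 1 - 15625/46656 = 31031/46656

P = 31031/46656 ≈ 66.51%


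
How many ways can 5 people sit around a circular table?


Circular arrangements of 5 distinct objects: fix one position to break rotational symmetry.
(n-1)! = 4! = 24

24


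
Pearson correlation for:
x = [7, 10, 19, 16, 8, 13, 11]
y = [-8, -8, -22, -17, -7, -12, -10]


n=7, Σx=84, Σy=-84, Σxy=-1148, Σx²=1120, Σy²=1194
r = (7×(-1148) - 84×(-84))/√((7×1120 - 84²)(7×1194 - (-84)²))
= -980/√(784×1302) = -980/√1020768 ≈ -980/1010.3306 ≈ -0.9700

r ≈ -0.9700


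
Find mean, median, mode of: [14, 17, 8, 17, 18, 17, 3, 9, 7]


Sorted: [3, 7, 8, 9, 14, 17, 17, 17, 18]
Mean = 110/9
Median = 14
Freq: {14: 1, 17: 3, 8: 1, 18: 1, 3: 1, 9: 1, 7: 1}
Mode: [17]

Mean=110/9, Median=14, Mode=17


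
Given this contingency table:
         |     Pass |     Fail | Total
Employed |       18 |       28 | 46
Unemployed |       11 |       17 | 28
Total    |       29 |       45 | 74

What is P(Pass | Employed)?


P(Pass | Employed) = 18/(18+28) = 18/46 = 9/23

P(Pass|Employed) = 9/23 ≈ 39.13%


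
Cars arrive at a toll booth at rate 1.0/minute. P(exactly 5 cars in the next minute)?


Poisson(λ=1.0): P(X=5) = e^(-λ)×λ^k/k!
= e^(-1.0) × 1.0^5 / 5!
≈ 0.3678794412 × 1 / 120 ≈ 0.003066

P(X=5) ≈ 0.003066 ≈ 0.31%


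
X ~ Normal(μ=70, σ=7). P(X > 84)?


z = (84-70)/7 = 2.0
P(X > 84) = 1 - P(Z ≤ 2.0) = 1 - 0.9772 = 0.0228

P(X > 84) ≈ 0.0228


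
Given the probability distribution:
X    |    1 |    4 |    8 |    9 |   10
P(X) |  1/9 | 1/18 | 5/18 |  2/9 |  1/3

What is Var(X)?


E[X] = 71/9
E[X²] = 631/9
Var(X) = E[X²] - (E[X])² = 631/9 - 5041/81 = 638/81

Var(X) = 638/81 ≈ 7.8765


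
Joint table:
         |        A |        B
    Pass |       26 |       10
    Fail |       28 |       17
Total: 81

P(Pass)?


P(Pass) = (26+10)/81 = 36/81 = 4/9

P(Pass) = 4/9 ≈ 44.44%


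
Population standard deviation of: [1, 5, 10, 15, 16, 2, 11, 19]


Mean = 79/8
  (1-79/8)²=5041/64
  (5-79/8)²=1521/64
  (10-79/8)²=1/64
  (15-79/8)²=1681/64
  (16-79/8)²=2401/64
  (2-79/8)²=3969/64
  (11-79/8)²=81/64
  (19-79/8)²=5329/64
Σ(x-μ)² = 2503/8
σ² = (2503/8)/8 = 2503/64

σ = √(2503/64) ≈ 6.2537


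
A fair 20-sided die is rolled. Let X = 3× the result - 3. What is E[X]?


E[die] = (1+20)/2 = 21/2
E[X] = 3×21/2 - 3 = 57/2

E[X] = 57/2


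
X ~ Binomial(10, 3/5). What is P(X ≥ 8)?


P(X ≥ 8) = Σ P(X=i) for i=8..10
P(X=8) = 236196/1953125
P(X=9) = 78732/1953125
P(X=10) = 59049/9765625
Sum = 1633689/9765625

P(X ≥ 8) = 1633689/9765625 ≈ 16.73%


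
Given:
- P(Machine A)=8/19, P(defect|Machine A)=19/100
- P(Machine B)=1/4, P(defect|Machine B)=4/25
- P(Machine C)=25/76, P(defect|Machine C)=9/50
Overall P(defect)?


P(B) = Σ P(B|Aᵢ)×P(Aᵢ)
  19/100×8/19 = 2/25
  4/25×1/4 = 1/25
  9/50×25/76 = 9/152
Sum = 681/3800

P(defect) = 681/3800 ≈ 17.92%


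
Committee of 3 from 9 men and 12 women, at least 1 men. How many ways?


Count by #men:
  1M,2W: C(9,1)×C(12,2)=594
  2M,1W: C(9,2)×C(12,1)=432
  3M,0W: C(9,3)×C(12,0)=84
Total = 1110

1110


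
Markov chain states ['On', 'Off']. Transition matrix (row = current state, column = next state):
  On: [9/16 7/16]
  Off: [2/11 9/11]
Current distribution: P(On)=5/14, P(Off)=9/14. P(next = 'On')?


P(next=On) = Σᵢ P(now=i)×P(i→On)
= 5/14×9/16 + 9/14×2/11
= 45/224 + 9/77 = 783/2464

P = 783/2464 ≈ 0.3178


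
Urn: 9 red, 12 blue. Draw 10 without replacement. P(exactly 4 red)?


Hypergeometric: C(9,4)×C(12,6)/C(21,10)
= 126×924/352716 = 1386/4199

P(X=4) = 1386/4199 ≈ 33.01%


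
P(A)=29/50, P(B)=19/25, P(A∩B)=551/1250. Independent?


P(A)×P(B) = 551/1250
P(A∩B) = 551/1250
Equal ✓ → Independent

Yes, independent


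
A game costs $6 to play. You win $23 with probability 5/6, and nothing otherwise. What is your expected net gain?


E[gain] = (23-6)×5/6 + (-6)×1/6
= 85/6 - 1 = 79/6

Expected net gain = $79/6 ≈ $13.17


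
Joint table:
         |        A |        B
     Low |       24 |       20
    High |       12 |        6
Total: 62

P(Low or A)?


P(Low∨A) = P(Low) + P(A) - P(Low∧A)
= (44 + 36 - 24)/62 = 56/62 = 28/31

P = 28/31 ≈ 90.32%


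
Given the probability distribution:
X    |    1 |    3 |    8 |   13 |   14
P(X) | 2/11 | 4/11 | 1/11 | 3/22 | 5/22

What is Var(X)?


E[X] = 153/22
E[X²] = 1691/22
Var(X) = E[X²] - (E[X])² = 1691/22 - 23409/484 = 13793/484

Var(X) = 13793/484 ≈ 28.4979


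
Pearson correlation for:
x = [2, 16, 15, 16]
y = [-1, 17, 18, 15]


n=4, Σx=49, Σy=49, Σxy=780, Σx²=741, Σy²=839
r = (4×780 - 49×49)/√((4×741 - 49²)(4×839 - 49²))
= 719/√(563×955) = 719/√537665 ≈ 719/733.2564 ≈ 0.9806

r ≈ 0.9806


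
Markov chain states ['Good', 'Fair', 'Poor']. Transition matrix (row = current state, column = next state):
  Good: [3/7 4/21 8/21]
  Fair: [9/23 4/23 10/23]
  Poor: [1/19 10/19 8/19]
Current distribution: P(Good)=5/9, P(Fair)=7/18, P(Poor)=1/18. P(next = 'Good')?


P(next=Good) = Σᵢ P(now=i)×P(i→Good)
= 5/9×3/7 + 7/18×9/23 + 1/18×1/19
= 5/21 + 7/46 + 1/342 = 10825/27531

P = 10825/27531 ≈ 0.3932


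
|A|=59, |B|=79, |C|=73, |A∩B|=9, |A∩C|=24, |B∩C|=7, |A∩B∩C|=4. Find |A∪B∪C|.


|A∪B∪C| = 59+79+73-9-24-7+4 = 175

|A∪B∪C| = 175


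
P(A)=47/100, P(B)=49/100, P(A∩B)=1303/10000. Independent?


P(A)×P(B) = 2303/10000
P(A∩B) = 1303/10000
Not equal → NOT independent

No, not independent


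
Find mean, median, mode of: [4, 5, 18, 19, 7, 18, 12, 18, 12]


Sorted: [4, 5, 7, 12, 12, 18, 18, 18, 19]
Mean = 113/9
Median = 12
Freq: {4: 1, 5: 1, 18: 3, 19: 1, 7: 1, 12: 2}
Mode: [18]

Mean=113/9, Median=12, Mode=18


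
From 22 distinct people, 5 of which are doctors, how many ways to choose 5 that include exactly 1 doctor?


Choose 1 of the 5 doctors and 4 of the other 17 people:
C(5,1)×C(17,4) = 5×2380 = 11900

11900


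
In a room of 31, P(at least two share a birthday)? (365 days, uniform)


P(all different) = Π(365-i)/365 for i=0..30
= 0.269545
P(match) = 1 - 0.269545 = 0.730455

P ≈ 0.7305 ≈ 73.05%


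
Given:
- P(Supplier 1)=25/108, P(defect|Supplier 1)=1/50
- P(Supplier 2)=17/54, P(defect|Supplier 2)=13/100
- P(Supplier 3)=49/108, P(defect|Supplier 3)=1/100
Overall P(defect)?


P(B) = Σ P(B|Aᵢ)×P(Aᵢ)
  1/50×25/108 = 1/216
  13/100×17/54 = 221/5400
  1/100×49/108 = 49/10800
Sum = 541/10800

P(defect) = 541/10800 ≈ 5.01%


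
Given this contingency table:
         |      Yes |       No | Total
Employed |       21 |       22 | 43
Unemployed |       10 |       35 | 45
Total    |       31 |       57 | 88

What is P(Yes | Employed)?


P(Yes | Employed) = 21/(21+22) = 21/43

P(Yes|Employed) = 21/43 ≈ 48.84%


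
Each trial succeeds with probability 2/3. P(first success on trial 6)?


Geometric: P(X=6) = (1-p)^(k-1)×p = (1/3)^5×2/3 = 2/729

P(X=6) = 2/729 ≈ 0.27%


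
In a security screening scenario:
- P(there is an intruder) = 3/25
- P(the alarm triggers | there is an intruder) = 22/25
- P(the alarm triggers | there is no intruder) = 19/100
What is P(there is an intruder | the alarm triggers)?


Using Bayes' theorem:
P(A|B) = P(B|A)·P(A) / P(B)

P(the alarm triggers) = 22/25 × 3/25 + 19/100 × 22/25
= 66/625 + 209/1250 = 341/1250

P(there is an intruder|the alarm triggers) = (66/625) / (341/1250) = 12/31

P(there is an intruder|the alarm triggers) = 12/31 ≈ 38.71%


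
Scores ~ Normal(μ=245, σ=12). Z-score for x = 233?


z = (x - μ)/σ = (233 - 245)/12 = -1.0

z = -1.0


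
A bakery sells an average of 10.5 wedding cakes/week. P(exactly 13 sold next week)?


Poisson(λ=10.5): P(X=13) = e^(-λ)×λ^k/k!
= e^(-10.5) × 10.5^13 / 13!
≈ 2.753644935e-05 × 1.88564914232e+13 / 6227020800 ≈ 0.083385

P(X=13) ≈ 0.083385 ≈ 8.34%


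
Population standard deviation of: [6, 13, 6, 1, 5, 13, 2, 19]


Mean = 65/8
  (6-65/8)²=289/64
  (13-65/8)²=1521/64
  (6-65/8)²=289/64
  (1-65/8)²=3249/64
  (5-65/8)²=625/64
  (13-65/8)²=1521/64
  (2-65/8)²=2401/64
  (19-65/8)²=7569/64
Σ(x-μ)² = 2183/8
σ² = (2183/8)/8 = 2183/64

σ = √(2183/64) ≈ 5.8403


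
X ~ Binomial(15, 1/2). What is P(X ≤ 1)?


P(X ≤ 1) = Σ P(X=i) for i=0..1
P(X=0) = 1/32768
P(X=1) = 15/32768
Sum = 1/2048

P(X ≤ 1) = 1/2048 ≈ 0.05%


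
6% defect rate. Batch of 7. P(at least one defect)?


P(all good) = (47/50)^7 = 506623120463/781250000000
P(≥1 defect) = 274626879537/781250000000

P = 274626879537/781250000000 ≈ 35.15%


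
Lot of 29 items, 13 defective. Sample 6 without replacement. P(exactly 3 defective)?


Hypergeometric: C(13,3)×C(16,3)/C(29,6)
= 286×560/475020 = 88/261

P(X=3) = 88/261 ≈ 33.72%


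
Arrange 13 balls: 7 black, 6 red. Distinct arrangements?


13!/(7!×6!) = 1716

1716


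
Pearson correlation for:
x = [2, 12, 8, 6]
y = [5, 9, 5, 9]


n=4, Σx=28, Σy=28, Σxy=212, Σx²=248, Σy²=212
r = (4×212 - 28×28)/√((4×248 - 28²)(4×212 - 28²))
= 64/√(208×64) = 64/√13312 ≈ 64/115.3776 ≈ 0.5547

r ≈ 0.5547


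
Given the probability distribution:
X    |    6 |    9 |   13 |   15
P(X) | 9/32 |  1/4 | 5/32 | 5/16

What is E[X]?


E[X] = Σ x·P(X=x)
= (6)×(9/32) + (9)×(1/4) + (13)×(5/32) + (15)×(5/16)
= 341/32

E[X] = 341/32


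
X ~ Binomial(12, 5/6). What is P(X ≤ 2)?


P(X ≤ 2) = Σ P(X=i) for i=0..2
P(X=0) = 1/2176782336
P(X=1) = 5/181398528
P(X=2) = 275/362797056
Sum = 1711/2176782336

P(X ≤ 2) = 1711/2176782336 ≈ 0.00%


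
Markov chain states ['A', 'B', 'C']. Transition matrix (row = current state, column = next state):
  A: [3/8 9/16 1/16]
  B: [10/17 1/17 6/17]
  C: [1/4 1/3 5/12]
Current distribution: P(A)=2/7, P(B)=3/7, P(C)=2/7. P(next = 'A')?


P(next=A) = Σᵢ P(now=i)×P(i→A)
= 2/7×3/8 + 3/7×10/17 + 2/7×1/4
= 3/28 + 30/119 + 1/14 = 205/476

P = 205/476 ≈ 0.4307


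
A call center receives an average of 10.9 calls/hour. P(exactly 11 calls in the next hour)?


Poisson(λ=10.9): P(X=11) = e^(-λ)×λ^k/k!
= e^(-10.9) × 10.9^11 / 11!
≈ 1.8458234e-05 × 258042640531 / 39916800 ≈ 0.119323

P(X=11) ≈ 0.119323 ≈ 11.93%


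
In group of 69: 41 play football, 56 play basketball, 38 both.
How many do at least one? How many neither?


|A∪B| = 41+56-38 = 59
Neither = 69-59 = 10

At least one: 59; Neither: 10


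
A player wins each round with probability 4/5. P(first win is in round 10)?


Geometric: P(X=10) = (1-p)^(k-1)×p = (1/5)^9×4/5 = 4/9765625

P(X=10) = 4/9765625 ≈ 0.00%


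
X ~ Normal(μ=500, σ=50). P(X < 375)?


z = (375-500)/50 = -2.5
P(Z < -2.5) = 0.0062

P(X < 375) ≈ 0.0062


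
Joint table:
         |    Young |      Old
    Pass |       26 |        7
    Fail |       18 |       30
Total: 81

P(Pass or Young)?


P(Pass∨Young) = P(Pass) + P(Young) - P(Pass∧Young)
= (33 + 44 - 26)/81 = 51/81 = 17/27

P = 17/27 ≈ 62.96%


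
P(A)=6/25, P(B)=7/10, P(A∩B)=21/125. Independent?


P(A)×P(B) = 21/125
P(A∩B) = 21/125
Equal ✓ → Independent

Yes, independent


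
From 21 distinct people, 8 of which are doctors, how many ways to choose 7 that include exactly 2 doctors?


Choose 2 of the 8 doctors and 5 of the other 13 people:
C(8,2)×C(13,5) = 28×1287 = 36036

36036


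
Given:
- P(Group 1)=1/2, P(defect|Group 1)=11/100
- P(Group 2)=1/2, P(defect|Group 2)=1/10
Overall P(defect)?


P(B) = Σ P(B|Aᵢ)×P(Aᵢ)
  11/100×1/2 = 11/200
  1/10×1/2 = 1/20
Sum = 21/200

P(defect) = 21/200 ≈ 10.50%


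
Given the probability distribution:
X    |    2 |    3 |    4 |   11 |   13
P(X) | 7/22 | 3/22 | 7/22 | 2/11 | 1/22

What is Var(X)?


E[X] = 54/11
E[X²] = 410/11
Var(X) = E[X²] - (E[X])² = 410/11 - 2916/121 = 1594/121

Var(X) = 1594/121 ≈ 13.1736


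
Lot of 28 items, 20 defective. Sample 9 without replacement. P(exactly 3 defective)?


Hypergeometric: C(20,3)×C(8,6)/C(28,9)
= 1140×28/6906900 = 76/16445

P(X=3) = 76/16445 ≈ 0.46%


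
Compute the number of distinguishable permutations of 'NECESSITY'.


Letters: 9, freq: {'N': 1, 'E': 2, 'C': 1, 'S': 2, 'I': 1, 'T': 1, 'Y': 1}
9!/(1!×2!×1!×2!×1!×1!×1!) = 362880/4 = 90720

90720


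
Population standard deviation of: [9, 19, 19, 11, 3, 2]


Mean = 63/6 = 21/2
  (9-21/2)²=9/4
  (19-21/2)²=289/4
  (19-21/2)²=289/4
  (11-21/2)²=1/4
  (3-21/2)²=225/4
  (2-21/2)²=289/4
Σ(x-μ)² = 551/2
σ² = (551/2)/6 = 551/12

σ = √(551/12) ≈ 6.7762


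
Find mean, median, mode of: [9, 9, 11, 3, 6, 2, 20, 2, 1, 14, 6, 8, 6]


Sorted: [1, 2, 2, 3, 6, 6, 6, 8, 9, 9, 11, 14, 20]
Mean = 97/13
Median = 6
Freq: {9: 2, 11: 1, 3: 1, 6: 3, 2: 2, 20: 1, 1: 1, 14: 1, 8: 1}
Mode: [6]

Mean=97/13, Median=6, Mode=6


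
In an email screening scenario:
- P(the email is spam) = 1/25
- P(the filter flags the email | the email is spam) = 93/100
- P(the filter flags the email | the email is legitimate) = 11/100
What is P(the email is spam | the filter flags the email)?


Using Bayes' theorem:
P(A|B) = P(B|A)·P(A) / P(B)

P(the filter flags the email) = 93/100 × 1/25 + 11/100 × 24/25
= 93/2500 + 66/625 = 357/2500

P(the email is spam|the filter flags the email) = (93/2500) / (357/2500) = 31/119

P(the email is spam|the filter flags the email) = 31/119 ≈ 26.05%


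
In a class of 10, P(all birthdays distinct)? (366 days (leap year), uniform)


P(all different) = Π(366-i)/366 for i=0..9
= (366/366)×(365/366)×...×(357/366)
= 0.883355

P ≈ 0.8834 ≈ 88.34%


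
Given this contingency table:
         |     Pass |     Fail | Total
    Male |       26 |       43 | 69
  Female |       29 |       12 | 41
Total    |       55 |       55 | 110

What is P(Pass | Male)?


P(Pass | Male) = 26/(26+43) = 26/69

P(Pass|Male) = 26/69 ≈ 37.68%


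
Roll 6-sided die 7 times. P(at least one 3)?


P(no 3)^7 = (5/6)^7 = 78125/279936
P(≥1) = 1 - 78125/279936 = 201811/279936

P = 201811/279936 ≈ 72.09%


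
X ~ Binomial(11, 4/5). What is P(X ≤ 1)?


P(X ≤ 1) = Σ P(X=i) for i=0..1
P(X=0) = 1/48828125
P(X=1) = 44/48828125
Sum = 9/9765625

P(X ≤ 1) = 9/9765625 ≈ 0.00%


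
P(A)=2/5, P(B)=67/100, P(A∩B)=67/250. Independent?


P(A)×P(B) = 67/250
P(A∩B) = 67/250
Equal ✓ → Independent

Yes, independent


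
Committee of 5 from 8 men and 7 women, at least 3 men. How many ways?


Count by #men:
  3M,2W: C(8,3)×C(7,2)=1176
  4M,1W: C(8,4)×C(7,1)=490
  5M,0W: C(8,5)×C(7,0)=56
Total = 1722

1722


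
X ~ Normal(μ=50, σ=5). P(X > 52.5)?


z = (52.5-50)/5 = 0.5
P(X > 52.5) = 1 - P(Z ≤ 0.5) = 1 - 0.6915 = 0.3085

P(X > 52.5) ≈ 0.3085


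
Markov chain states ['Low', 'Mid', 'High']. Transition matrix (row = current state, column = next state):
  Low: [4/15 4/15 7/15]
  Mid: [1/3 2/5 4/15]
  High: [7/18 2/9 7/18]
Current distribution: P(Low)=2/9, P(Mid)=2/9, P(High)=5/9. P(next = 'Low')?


P(next=Low) = Σᵢ P(now=i)×P(i→Low)
= 2/9×4/15 + 2/9×1/3 + 5/9×7/18
= 8/135 + 2/27 + 35/162 = 283/810

P = 283/810 ≈ 0.3494


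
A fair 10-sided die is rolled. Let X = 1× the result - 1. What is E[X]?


E[die] = (1+10)/2 = 11/2
E[X] = 1×11/2 - 1 = 9/2

E[X] = 9/2


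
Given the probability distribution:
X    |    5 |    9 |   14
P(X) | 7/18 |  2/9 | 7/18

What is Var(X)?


E[X] = 169/18
E[X²] = 1871/18
Var(X) = E[X²] - (E[X])² = 1871/18 - 28561/324 = 5117/324

Var(X) = 5117/324 ≈ 15.7932


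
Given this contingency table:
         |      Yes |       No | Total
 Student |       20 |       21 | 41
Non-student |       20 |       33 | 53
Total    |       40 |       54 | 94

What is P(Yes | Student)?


P(Yes | Student) = 20/(20+21) = 20/41

P(Yes|Student) = 20/41 ≈ 48.78%


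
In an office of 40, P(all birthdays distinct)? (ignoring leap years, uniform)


P(all different) = Π(365-i)/365 for i=0..39
= (365/365)×(364/365)×...×(326/365)
= 0.108768

P ≈ 0.1088 ≈ 10.88%


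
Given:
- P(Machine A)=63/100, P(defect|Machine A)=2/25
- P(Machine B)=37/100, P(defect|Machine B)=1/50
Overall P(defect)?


P(B) = Σ P(B|Aᵢ)×P(Aᵢ)
  2/25×63/100 = 63/1250
  1/50×37/100 = 37/5000
Sum = 289/5000

P(defect) = 289/5000 ≈ 5.78%


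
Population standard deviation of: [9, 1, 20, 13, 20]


Mean = 63/5
  (9-63/5)²=324/25
  (1-63/5)²=3364/25
  (20-63/5)²=1369/25
  (13-63/5)²=4/25
  (20-63/5)²=1369/25
Σ(x-μ)² = 1286/5
σ² = (1286/5)/5 = 1286/25

σ = √(1286/25) ≈ 7.1722


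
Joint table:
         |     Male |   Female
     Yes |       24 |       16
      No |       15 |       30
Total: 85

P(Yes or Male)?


P(Yes∨Male) = P(Yes) + P(Male) - P(Yes∧Male)
= (40 + 39 - 24)/85 = 55/85 = 11/17

P = 11/17 ≈ 64.71%


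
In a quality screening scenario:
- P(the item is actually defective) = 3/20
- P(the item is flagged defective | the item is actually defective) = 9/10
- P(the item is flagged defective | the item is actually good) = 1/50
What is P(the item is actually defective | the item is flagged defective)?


Using Bayes' theorem:
P(A|B) = P(B|A)·P(A) / P(B)

P(the item is flagged defective) = 9/10 × 3/20 + 1/50 × 17/20
= 27/200 + 17/1000 = 19/125

P(the item is actually defective|the item is flagged defective) = (27/200) / (19/125) = 135/152

P(the item is actually defective|the item is flagged defective) = 135/152 ≈ 88.82%


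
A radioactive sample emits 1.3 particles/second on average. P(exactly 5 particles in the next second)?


Poisson(λ=1.3): P(X=5) = e^(-λ)×λ^k/k!
= e^(-1.3) × 1.3^5 / 5!
≈ 0.272531793 × 3.71293 / 120 ≈ 0.008432

P(X=5) ≈ 0.008432 ≈ 0.84%
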